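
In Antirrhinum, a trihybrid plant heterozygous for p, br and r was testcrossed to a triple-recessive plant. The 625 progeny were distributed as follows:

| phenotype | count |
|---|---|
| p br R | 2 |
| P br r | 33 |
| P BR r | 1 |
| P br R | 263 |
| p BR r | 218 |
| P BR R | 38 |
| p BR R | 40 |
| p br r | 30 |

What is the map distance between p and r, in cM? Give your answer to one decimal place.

12.2 cM

The two most frequent reciprocal classes, p BR r and P br R, are the parental types, so the F1 was p BR r / P br R.
The two rarest classes, P BR r and p br R, are the double crossovers. Comparing them with the parentals, only the p allele has switched, so p is the middle locus and the order is br – p – r.
Crossovers in the p–r interval produce the single-crossover classes p BR R and P br r (40 + 33 = 73) plus the double crossovers (3).
RF(p–r) = (73 + 3) / 625 = 76/625 = 0.1216 → 12.2 cM.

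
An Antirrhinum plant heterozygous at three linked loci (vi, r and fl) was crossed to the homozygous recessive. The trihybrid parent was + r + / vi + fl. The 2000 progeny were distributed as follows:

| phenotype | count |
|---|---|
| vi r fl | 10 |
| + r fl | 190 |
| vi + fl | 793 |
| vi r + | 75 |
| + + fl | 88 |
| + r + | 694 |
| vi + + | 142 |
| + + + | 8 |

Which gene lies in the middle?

The two rarest classes, + + + and vi r fl, are the double crossovers. Comparing them with the parentals, only the r allele has switched, so r is the middle locus and the order is fl – r – vi.

r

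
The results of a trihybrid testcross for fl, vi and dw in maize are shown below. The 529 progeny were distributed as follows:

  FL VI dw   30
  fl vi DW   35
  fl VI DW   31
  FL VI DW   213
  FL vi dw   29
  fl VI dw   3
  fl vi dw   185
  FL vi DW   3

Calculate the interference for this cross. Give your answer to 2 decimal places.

0.32

The two most frequent reciprocal classes, FL VI DW and fl vi dw, are the parental types, so the F1 was FL VI DW / fl vi dw.
The two rarest classes, FL vi DW and fl VI dw, are the double crossovers. Comparing them with the parentals, only the vi allele has switched, so vi is the middle locus and the order is dw – vi – fl.
dw–vi: (65 + 6)/529 = 0.1342; vi–fl: (60 + 6)/529 = 0.1248.
Expected DCO frequency = 0.1342 × 0.1248 ≈ 0.01675; observed = 6/529 ≈ 0.01134.
Coefficient of coincidence = 0.01134/0.01675 ≈ 0.68; interference = 1 − 0.68 = 0.32.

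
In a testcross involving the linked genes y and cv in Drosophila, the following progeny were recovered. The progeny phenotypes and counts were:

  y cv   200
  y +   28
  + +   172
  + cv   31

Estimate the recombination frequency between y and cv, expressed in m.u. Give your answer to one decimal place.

The two most frequent classes, + + (172) and y cv (200), are the parental types, so the F1 was + + / y cv.
The recombinant classes are + cv and y +: 31 + 28 = 59.
Recombination frequency = 59/431 = 0.1369 ≈ 13.7%, i.e. 13.7 m.u.

13.7 m.u.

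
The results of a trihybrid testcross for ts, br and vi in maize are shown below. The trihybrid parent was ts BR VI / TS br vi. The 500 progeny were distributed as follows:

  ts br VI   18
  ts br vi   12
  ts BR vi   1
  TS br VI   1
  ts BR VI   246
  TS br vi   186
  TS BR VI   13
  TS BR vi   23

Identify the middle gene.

The two rarest classes, ts BR vi and TS br VI, are the double crossovers. Comparing them with the parentals, only the vi allele has switched, so vi is the middle locus and the order is br – vi – ts.

vi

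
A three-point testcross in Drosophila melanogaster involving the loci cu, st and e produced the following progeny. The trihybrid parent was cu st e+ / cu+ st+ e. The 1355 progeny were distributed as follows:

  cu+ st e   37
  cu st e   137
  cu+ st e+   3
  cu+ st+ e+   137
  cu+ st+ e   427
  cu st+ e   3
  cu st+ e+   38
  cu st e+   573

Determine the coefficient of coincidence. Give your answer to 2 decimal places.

The two rarest classes, cu+ st e+ and cu st+ e, are the double crossovers. Comparing them with the parentals, only the cu allele has switched, so cu is the middle locus and the order is st – cu – e.
st–cu: (75 + 6)/1355 = 0.0598; cu–e: (274 + 6)/1355 = 0.2066.
Expected DCO frequency = 0.0598 × 0.2066 ≈ 0.01235; observed = 6/1355 ≈ 0.00443.
Coefficient of coincidence = 0.00443/0.01235 ≈ 0.36.

0.36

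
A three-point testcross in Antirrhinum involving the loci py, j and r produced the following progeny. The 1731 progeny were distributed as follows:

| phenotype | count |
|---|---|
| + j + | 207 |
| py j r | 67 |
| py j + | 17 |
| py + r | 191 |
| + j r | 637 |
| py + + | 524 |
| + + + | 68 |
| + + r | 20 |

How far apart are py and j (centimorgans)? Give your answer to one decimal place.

9.9 centimorgans

The two most frequent reciprocal classes, + j r and py + +, are the parental types, so the F1 was + j r / py + +.
The two rarest classes, + + r and py j +, are the double crossovers. Comparing them with the parentals, only the j allele has switched, so j is the middle locus and the order is r – j – py.
Crossovers in the j–py interval produce the single-crossover classes py j r and + + + (67 + 68 = 135) plus the double crossovers (37).
RF(j–py) = (135 + 37) / 1731 = 172/1731 = 0.0994 → 9.9 centimorgans.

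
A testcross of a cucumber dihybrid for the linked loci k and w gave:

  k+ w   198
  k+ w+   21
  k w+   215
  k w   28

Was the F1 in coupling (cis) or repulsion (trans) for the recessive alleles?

The two most frequent classes are k+ w (198) and k w+ (215); these are the parental (non-recombinant) types.
So the F1 carried k+ w on one chromosome and k w+ on the other — the recessive alleles are on opposite chromosomes (trans / repulsion).

trans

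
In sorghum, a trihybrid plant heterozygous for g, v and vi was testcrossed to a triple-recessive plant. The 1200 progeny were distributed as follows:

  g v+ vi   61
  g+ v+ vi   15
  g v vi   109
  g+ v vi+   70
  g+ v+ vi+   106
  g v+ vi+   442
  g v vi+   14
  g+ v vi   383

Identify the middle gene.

v

The two most frequent reciprocal classes, g v+ vi+ and g+ v vi, are the parental types, so the F1 was g v+ vi+ / g+ v vi.
The two rarest classes, g v vi+ and g+ v+ vi, are the double crossovers. Comparing them with the parentals, only the v allele has switched, so v is the middle locus and the order is g – v – vi.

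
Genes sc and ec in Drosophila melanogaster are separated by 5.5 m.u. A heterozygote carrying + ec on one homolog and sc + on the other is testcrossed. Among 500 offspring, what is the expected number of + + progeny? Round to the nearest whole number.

14

A map distance of 5.5 m.u. corresponds to a recombination frequency of 0.055.
The F1 is + ec / sc +, so + + is a recombinant gamete class with expected frequency r/2 = 0.055/2 = 0.0275.
Expected number = 0.0275 × 500 = 13.75 ≈ 14.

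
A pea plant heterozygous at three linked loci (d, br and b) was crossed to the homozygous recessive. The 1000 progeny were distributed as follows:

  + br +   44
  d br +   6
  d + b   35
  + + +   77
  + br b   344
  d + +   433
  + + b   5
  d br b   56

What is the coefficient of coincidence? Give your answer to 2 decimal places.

0.85

The two most frequent reciprocal classes, d + + and + br b, are the parental types, so the F1 was d + + / + br b.
The two rarest classes, d br + and + + b, are the double crossovers. Comparing them with the parentals, only the br allele has switched, so br is the middle locus and the order is b – br – d.
b–br: (79 + 11)/1000 = 0.0900; br–d: (133 + 11)/1000 = 0.1440.
Expected DCO frequency = 0.0900 × 0.1440 ≈ 0.01296; observed = 11/1000 ≈ 0.01100.
Coefficient of coincidence = 0.01100/0.01296 ≈ 0.85.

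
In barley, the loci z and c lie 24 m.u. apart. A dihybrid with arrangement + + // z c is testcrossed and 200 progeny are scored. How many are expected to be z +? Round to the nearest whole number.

A map distance of 24 m.u. corresponds to a recombination frequency of 0.240.
The F1 is + + / z c, so z + is a recombinant gamete class with expected frequency r/2 = 0.240/2 = 0.1200.
Expected number = 0.1200 × 200 = 24.00 ≈ 24.

24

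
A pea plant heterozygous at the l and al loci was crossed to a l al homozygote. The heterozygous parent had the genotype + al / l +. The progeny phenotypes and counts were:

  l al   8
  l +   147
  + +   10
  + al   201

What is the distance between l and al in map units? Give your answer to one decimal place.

The recombinant classes are + + and l al: 10 + 8 = 18.
Recombination frequency = 18/366 = 0.0492 ≈ 4.9%, i.e. 4.9 map units.

4.9 map units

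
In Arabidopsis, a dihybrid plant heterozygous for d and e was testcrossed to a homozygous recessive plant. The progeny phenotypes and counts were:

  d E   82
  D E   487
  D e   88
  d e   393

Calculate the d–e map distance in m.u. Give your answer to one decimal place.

16.2 m.u.

The two most frequent classes, D E (487) and d e (393), are the parental types, so the F1 was D E / d e.
The recombinant classes are D e and d E: 88 + 82 = 170.
Recombination frequency = 170/1050 = 0.1619 ≈ 16.2%, i.e. 16.2 m.u.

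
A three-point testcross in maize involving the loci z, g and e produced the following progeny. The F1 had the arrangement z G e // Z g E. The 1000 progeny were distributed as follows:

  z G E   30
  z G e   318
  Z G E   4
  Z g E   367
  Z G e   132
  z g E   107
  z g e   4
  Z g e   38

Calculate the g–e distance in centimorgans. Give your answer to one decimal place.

The two rarest classes, z g e and Z G E, are the double crossovers. Comparing them with the parentals, only the g allele has switched, so g is the middle locus and the order is e – g – z.
Crossovers in the e–g interval produce the single-crossover classes z G E and Z g e (30 + 38 = 68) plus the double crossovers (8).
RF(e–g) = (68 + 8) / 1000 = 76/1000 = 0.0760 → 7.6 centimorgans.

7.6 centimorgans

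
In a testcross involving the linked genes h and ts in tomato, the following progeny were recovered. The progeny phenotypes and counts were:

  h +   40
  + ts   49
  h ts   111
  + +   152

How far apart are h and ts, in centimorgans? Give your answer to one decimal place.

The two most frequent classes, + + (152) and h ts (111), are the parental types, so the F1 was + + / h ts.
The recombinant classes are + ts and h +: 49 + 40 = 89.
Recombination frequency = 89/352 = 0.2528 ≈ 25.3%, i.e. 25.3 centimorgans.

25.3 centimorgans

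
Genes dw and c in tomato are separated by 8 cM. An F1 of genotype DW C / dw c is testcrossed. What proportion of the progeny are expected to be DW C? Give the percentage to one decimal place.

46.0%

A map distance of 8 cM corresponds to a recombination frequency of 0.080.
The F1 is DW C / dw c, so DW C is a parental gamete class with expected frequency (1 − r)/2 = 0.920/2 = 0.4600.
That is 0.4600 = 46.0% of the progeny.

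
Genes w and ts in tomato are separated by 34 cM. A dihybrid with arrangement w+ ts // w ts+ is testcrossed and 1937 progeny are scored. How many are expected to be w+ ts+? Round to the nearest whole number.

329

A map distance of 34 cM corresponds to a recombination frequency of 0.340.
The F1 is w+ ts / w ts+, so w+ ts+ is a recombinant gamete class with expected frequency r/2 = 0.340/2 = 0.1700.
Expected number = 0.1700 × 1937 = 329.29 ≈ 329.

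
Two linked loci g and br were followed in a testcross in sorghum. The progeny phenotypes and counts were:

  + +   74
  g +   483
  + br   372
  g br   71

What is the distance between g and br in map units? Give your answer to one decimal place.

14.5 map units

The two most frequent classes, + br (372) and g + (483), are the parental types, so the F1 was + br / g +.
The recombinant classes are + + and g br: 74 + 71 = 145.
Recombination frequency = 145/1000 = 0.1450 ≈ 14.5%, i.e. 14.5 map units.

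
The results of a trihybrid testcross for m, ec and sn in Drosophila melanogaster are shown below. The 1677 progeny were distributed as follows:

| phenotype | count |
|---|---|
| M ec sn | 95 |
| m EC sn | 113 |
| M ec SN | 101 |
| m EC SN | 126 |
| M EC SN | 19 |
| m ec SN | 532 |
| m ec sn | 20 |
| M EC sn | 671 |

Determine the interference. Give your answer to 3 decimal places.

The two most frequent reciprocal classes, M EC sn and m ec SN, are the parental types, so the F1 was M EC sn / m ec SN.
The two rarest classes, M EC SN and m ec sn, are the double crossovers. Comparing them with the parentals, only the sn allele has switched, so sn is the middle locus and the order is ec – sn – m.
ec–sn: (221 + 39)/1677 = 0.1550; sn–m: (214 + 39)/1677 = 0.1509.
Expected DCO frequency = 0.1550 × 0.1509 ≈ 0.02339; observed = 39/1677 ≈ 0.02326.
Coefficient of coincidence = 0.02326/0.02339 ≈ 0.994; interference = 1 − 0.994 = 0.006.

0.006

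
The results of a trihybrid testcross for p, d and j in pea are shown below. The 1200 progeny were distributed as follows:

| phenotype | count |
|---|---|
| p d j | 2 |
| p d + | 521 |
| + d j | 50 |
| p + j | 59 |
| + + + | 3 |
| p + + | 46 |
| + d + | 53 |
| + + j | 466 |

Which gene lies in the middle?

The two most frequent reciprocal classes, + + j and p d +, are the parental types, so the F1 was + + j / p d +.
The two rarest classes, + + + and p d j, are the double crossovers. Comparing them with the parentals, only the j allele has switched, so j is the middle locus and the order is p – j – d.

j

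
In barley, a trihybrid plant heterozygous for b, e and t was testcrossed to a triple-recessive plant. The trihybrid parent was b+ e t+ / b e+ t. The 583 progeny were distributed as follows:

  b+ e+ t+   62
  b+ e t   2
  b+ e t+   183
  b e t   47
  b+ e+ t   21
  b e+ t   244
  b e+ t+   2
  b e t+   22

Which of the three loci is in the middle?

t

The two rarest classes, b+ e t and b e+ t+, are the double crossovers. Comparing them with the parentals, only the t allele has switched, so t is the middle locus and the order is e – t – b.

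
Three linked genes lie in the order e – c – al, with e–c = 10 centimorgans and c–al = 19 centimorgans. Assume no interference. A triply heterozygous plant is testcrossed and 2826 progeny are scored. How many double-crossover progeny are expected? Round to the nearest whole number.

Map distances give recombination frequencies of 0.100 and 0.190 for the two intervals.
With no interference, expected double-crossover frequency = 0.100 × 0.190 = 0.01900.
Expected number = 0.01900 × 2826 = 53.69 ≈ 54.

54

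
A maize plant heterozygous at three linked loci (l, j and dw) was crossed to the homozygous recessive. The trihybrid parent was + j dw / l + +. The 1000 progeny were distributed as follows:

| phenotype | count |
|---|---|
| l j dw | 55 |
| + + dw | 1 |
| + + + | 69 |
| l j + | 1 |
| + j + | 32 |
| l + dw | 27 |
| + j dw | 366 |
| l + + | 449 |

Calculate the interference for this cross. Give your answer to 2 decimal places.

0.74

The two rarest classes, + + dw and l j +, are the double crossovers. Comparing them with the parentals, only the j allele has switched, so j is the middle locus and the order is l – j – dw.
l–j: (124 + 2)/1000 = 0.1260; j–dw: (59 + 2)/1000 = 0.0610.
Expected DCO frequency = 0.1260 × 0.0610 ≈ 0.00769; observed = 2/1000 ≈ 0.00200.
Coefficient of coincidence = 0.00200/0.00769 ≈ 0.26; interference = 1 − 0.26 = 0.74.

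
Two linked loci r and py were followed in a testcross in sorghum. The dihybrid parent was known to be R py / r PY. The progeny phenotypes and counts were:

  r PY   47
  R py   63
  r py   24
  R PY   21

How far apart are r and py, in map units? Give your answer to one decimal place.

29.0 map units

The recombinant classes are R PY and r py: 21 + 24 = 45.
Recombination frequency = 45/155 = 0.2903 ≈ 29.0%, i.e. 29.0 map units.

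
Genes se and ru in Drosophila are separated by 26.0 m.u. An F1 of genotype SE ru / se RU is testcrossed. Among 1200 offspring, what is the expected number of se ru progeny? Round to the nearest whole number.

A map distance of 26.0 m.u. corresponds to a recombination frequency of 0.260.
The F1 is SE ru / se RU, so se ru is a recombinant gamete class with expected frequency r/2 = 0.260/2 = 0.1300.
Expected number = 0.1300 × 1200 = 156.00 ≈ 156.

156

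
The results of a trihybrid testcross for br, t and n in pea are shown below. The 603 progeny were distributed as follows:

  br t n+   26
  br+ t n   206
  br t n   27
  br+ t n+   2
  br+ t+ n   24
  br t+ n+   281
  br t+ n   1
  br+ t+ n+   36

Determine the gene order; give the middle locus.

n

The two most frequent reciprocal classes, br t+ n+ and br+ t n, are the parental types, so the F1 was br t+ n+ / br+ t n.
The two rarest classes, br t+ n and br+ t n+, are the double crossovers. Comparing them with the parentals, only the n allele has switched, so n is the middle locus and the order is t – n – br.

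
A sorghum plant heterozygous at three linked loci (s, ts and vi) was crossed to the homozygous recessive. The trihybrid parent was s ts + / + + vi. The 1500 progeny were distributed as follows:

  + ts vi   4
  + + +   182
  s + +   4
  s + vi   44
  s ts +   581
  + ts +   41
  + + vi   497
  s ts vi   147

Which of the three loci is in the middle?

ts

The two rarest classes, s + + and + ts vi, are the double crossovers. Comparing them with the parentals, only the ts allele has switched, so ts is the middle locus and the order is vi – ts – s.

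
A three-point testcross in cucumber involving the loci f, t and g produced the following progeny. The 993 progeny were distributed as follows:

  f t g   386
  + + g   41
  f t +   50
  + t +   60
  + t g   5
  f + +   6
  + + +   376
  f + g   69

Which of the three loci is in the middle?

f

The two most frequent reciprocal classes, f t g and + + +, are the parental types, so the F1 was f t g / + + +.
The two rarest classes, + t g and f + +, are the double crossovers. Comparing them with the parentals, only the f allele has switched, so f is the middle locus and the order is g – f – t.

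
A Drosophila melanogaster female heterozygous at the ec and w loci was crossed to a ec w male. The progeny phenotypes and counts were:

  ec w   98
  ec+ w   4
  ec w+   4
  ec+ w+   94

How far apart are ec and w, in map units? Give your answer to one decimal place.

4.0 map units

The two most frequent classes, ec+ w+ (94) and ec w (98), are the parental types, so the F1 was ec+ w+ / ec w.
The recombinant classes are ec+ w and ec w+: 4 + 4 = 8.
Recombination frequency = 8/200 = 0.0400 ≈ 4.0%, i.e. 4.0 map units.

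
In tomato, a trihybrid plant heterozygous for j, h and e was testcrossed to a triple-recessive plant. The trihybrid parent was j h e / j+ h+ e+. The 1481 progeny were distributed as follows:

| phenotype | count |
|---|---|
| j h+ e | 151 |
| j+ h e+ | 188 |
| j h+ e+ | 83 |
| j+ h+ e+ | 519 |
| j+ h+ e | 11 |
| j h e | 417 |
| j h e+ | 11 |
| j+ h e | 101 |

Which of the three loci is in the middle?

e

The two rarest classes, j h e+ and j+ h+ e, are the double crossovers. Comparing them with the parentals, only the e allele has switched, so e is the middle locus and the order is h – e – j.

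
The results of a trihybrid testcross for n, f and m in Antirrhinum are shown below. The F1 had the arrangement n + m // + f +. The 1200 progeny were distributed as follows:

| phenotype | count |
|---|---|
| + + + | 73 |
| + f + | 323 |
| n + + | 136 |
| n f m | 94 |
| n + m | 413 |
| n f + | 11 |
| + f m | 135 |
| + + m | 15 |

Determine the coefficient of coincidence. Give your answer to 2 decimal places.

0.54

The two rarest classes, + + m and n f +, are the double crossovers. Comparing them with the parentals, only the n allele has switched, so n is the middle locus and the order is f – n – m.
f–n: (167 + 26)/1200 = 0.1608; n–m: (271 + 26)/1200 = 0.2475.
Expected DCO frequency = 0.1608 × 0.2475 ≈ 0.03980; observed = 26/1200 ≈ 0.02167.
Coefficient of coincidence = 0.02167/0.03980 ≈ 0.54.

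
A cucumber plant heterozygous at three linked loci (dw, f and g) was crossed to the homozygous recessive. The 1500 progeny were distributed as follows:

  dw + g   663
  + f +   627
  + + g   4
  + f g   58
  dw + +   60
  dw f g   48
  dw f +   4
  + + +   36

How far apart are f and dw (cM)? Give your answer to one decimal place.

The two most frequent reciprocal classes, + f + and dw + g, are the parental types, so the F1 was + f + / dw + g.
The two rarest classes, dw f + and + + g, are the double crossovers. Comparing them with the parentals, only the dw allele has switched, so dw is the middle locus and the order is g – dw – f.
Crossovers in the dw–f interval produce the single-crossover classes + + + and dw f g (36 + 48 = 84) plus the double crossovers (8).
RF(dw–f) = (84 + 8) / 1500 = 92/1500 = 0.0613 → 6.1 cM.

6.1 cM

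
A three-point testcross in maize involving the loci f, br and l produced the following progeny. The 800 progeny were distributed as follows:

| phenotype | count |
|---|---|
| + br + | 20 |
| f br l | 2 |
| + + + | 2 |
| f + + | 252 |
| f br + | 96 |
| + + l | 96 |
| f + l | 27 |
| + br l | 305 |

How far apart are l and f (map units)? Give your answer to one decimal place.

6.4 map units

The two most frequent reciprocal classes, f + + and + br l, are the parental types, so the F1 was f + + / + br l.
The two rarest classes, + + + and f br l, are the double crossovers. Comparing them with the parentals, only the f allele has switched, so f is the middle locus and the order is br – f – l.
Crossovers in the f–l interval produce the single-crossover classes f + l and + br + (27 + 20 = 47) plus the double crossovers (4).
RF(f–l) = (47 + 4) / 800 = 51/800 = 0.0638 → 6.4 map units.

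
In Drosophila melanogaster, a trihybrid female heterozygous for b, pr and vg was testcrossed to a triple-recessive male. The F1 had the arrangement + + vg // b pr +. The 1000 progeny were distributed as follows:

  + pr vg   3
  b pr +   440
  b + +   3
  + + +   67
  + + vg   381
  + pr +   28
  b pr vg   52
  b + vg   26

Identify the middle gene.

The two rarest classes, + pr vg and b + +, are the double crossovers. Comparing them with the parentals, only the pr allele has switched, so pr is the middle locus and the order is vg – pr – b.

pr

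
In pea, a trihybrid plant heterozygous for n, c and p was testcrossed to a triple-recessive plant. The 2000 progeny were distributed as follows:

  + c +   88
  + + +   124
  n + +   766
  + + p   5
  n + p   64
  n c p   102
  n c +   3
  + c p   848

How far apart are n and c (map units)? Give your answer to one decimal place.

11.7 map units

The two most frequent reciprocal classes, + c p and n + +, are the parental types, so the F1 was + c p / n + +.
The two rarest classes, + + p and n c +, are the double crossovers. Comparing them with the parentals, only the c allele has switched, so c is the middle locus and the order is p – c – n.
Crossovers in the c–n interval produce the single-crossover classes n c p and + + + (102 + 124 = 226) plus the double crossovers (8).
RF(c–n) = (226 + 8) / 2000 = 234/2000 = 0.1170 → 11.7 map units.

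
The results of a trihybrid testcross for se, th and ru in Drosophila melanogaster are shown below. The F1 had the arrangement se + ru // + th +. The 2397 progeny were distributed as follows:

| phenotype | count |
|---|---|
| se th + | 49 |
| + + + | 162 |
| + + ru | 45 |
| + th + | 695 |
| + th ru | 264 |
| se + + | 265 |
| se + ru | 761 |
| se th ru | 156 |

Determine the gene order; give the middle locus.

se

The two rarest classes, + + ru and se th +, are the double crossovers. Comparing them with the parentals, only the se allele has switched, so se is the middle locus and the order is ru – se – th.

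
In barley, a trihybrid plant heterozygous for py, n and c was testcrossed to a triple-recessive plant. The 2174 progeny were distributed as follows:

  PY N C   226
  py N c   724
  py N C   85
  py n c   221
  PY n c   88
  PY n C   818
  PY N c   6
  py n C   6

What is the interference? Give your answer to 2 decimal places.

The two most frequent reciprocal classes, PY n C and py N c, are the parental types, so the F1 was PY n C / py N c.
The two rarest classes, py n C and PY N c, are the double crossovers. Comparing them with the parentals, only the py allele has switched, so py is the middle locus and the order is n – py – c.
n–py: (447 + 12)/2174 = 0.2111; py–c: (173 + 12)/2174 = 0.0851.
Expected DCO frequency = 0.2111 × 0.0851 ≈ 0.01796; observed = 12/2174 ≈ 0.00552.
Coefficient of coincidence = 0.00552/0.01796 ≈ 0.31; interference = 1 − 0.31 = 0.69.

0.69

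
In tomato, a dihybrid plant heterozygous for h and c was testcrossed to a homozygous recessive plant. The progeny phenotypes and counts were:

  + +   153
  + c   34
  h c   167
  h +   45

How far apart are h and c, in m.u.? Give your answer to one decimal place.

19.8 m.u.

The two most frequent classes, + + (153) and h c (167), are the parental types, so the F1 was + + / h c.
The recombinant classes are + c and h +: 34 + 45 = 79.
Recombination frequency = 79/399 = 0.1980 ≈ 19.8%, i.e. 19.8 m.u.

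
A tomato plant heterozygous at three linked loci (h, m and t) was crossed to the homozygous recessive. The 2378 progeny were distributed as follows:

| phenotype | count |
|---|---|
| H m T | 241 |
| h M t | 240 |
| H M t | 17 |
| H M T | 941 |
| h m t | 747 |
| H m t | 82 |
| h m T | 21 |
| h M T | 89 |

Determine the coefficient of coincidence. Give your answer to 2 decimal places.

The two most frequent reciprocal classes, H M T and h m t, are the parental types, so the F1 was H M T / h m t.
The two rarest classes, H M t and h m T, are the double crossovers. Comparing them with the parentals, only the t allele has switched, so t is the middle locus and the order is h – t – m.
h–t: (171 + 38)/2378 = 0.0879; t–m: (481 + 38)/2378 = 0.2183.
Expected DCO frequency = 0.0879 × 0.2183 ≈ 0.01919; observed = 38/2378 ≈ 0.01598.
Coefficient of coincidence = 0.01598/0.01919 ≈ 0.83.

0.83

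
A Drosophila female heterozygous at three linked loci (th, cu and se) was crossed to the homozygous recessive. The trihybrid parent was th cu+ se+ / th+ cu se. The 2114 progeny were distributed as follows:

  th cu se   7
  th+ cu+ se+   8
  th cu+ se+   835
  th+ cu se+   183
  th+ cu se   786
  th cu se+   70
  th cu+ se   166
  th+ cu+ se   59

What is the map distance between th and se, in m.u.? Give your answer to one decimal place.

The two rarest classes, th+ cu+ se+ and th cu se, are the double crossovers. Comparing them with the parentals, only the th allele has switched, so th is the middle locus and the order is cu – th – se.
Crossovers in the th–se interval produce the single-crossover classes th cu+ se and th+ cu se+ (166 + 183 = 349) plus the double crossovers (15).
RF(th–se) = (349 + 15) / 2114 = 364/2114 = 0.1722 → 17.2 m.u.

17.2 m.u.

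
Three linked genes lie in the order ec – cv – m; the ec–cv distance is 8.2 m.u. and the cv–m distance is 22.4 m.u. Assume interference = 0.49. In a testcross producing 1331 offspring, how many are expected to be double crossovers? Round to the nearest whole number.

Map distances give recombination frequencies of 0.082 and 0.224 for the two intervals.
With interference 0.49 (so coincidence = 0.51), expected double-crossover frequency = 0.082 × 0.224 × 0.51 = 0.00937.
Expected number = 0.00937 × 1331 = 12.47 ≈ 12.

12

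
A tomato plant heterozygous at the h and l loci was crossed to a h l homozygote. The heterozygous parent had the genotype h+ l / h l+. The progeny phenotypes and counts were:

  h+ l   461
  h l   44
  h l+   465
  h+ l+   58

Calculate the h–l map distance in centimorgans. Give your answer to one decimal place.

The recombinant classes are h+ l+ and h l: 58 + 44 = 102.
Recombination frequency = 102/1028 = 0.0992 ≈ 9.9%, i.e. 9.9 centimorgans.

9.9 centimorgans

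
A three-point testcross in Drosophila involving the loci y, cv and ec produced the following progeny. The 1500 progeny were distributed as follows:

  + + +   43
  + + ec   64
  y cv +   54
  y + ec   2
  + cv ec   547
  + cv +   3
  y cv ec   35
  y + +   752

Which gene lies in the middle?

ec

The two most frequent reciprocal classes, + cv ec and y + +, are the parental types, so the F1 was + cv ec / y + +.
The two rarest classes, + cv + and y + ec, are the double crossovers. Comparing them with the parentals, only the ec allele has switched, so ec is the middle locus and the order is y – ec – cv.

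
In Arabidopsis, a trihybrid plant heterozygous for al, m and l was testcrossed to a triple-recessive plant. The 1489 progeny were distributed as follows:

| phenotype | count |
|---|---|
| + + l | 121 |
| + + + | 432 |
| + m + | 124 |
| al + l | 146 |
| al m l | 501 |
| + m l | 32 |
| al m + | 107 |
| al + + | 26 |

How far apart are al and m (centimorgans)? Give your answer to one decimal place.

22.0 centimorgans

The two most frequent reciprocal classes, al m l and + + +, are the parental types, so the F1 was al m l / + + +.
The two rarest classes, + m l and al + +, are the double crossovers. Comparing them with the parentals, only the al allele has switched, so al is the middle locus and the order is l – al – m.
Crossovers in the al–m interval produce the single-crossover classes al + l and + m + (146 + 124 = 270) plus the double crossovers (58).
RF(al–m) = (270 + 58) / 1489 = 328/1489 = 0.2203 → 22.0 centimorgans.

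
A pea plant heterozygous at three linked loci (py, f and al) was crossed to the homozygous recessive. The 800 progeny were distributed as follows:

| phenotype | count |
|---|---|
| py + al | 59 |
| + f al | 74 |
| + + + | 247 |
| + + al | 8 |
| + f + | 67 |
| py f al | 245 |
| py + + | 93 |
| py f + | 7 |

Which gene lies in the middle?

al

The two most frequent reciprocal classes, py f al and + + +, are the parental types, so the F1 was py f al / + + +.
The two rarest classes, py f + and + + al, are the double crossovers. Comparing them with the parentals, only the al allele has switched, so al is the middle locus and the order is f – al – py.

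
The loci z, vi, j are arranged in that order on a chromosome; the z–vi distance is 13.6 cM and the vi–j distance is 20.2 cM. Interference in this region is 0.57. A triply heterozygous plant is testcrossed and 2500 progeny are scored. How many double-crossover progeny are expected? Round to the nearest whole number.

30

Map distances give recombination frequencies of 0.136 and 0.202 for the two intervals.
With interference 0.57 (so coincidence = 0.43), expected double-crossover frequency = 0.136 × 0.202 × 0.43 = 0.01181.
Expected number = 0.01181 × 2500 = 29.53 ≈ 30.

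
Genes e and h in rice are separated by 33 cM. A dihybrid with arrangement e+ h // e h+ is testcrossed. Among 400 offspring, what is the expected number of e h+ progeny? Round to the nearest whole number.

134

A map distance of 33 cM corresponds to a recombination frequency of 0.330.
The F1 is e+ h / e h+, so e h+ is a parental gamete class with expected frequency (1 − r)/2 = 0.670/2 = 0.3350.
Expected number = 0.3350 × 400 = 134.00 ≈ 134.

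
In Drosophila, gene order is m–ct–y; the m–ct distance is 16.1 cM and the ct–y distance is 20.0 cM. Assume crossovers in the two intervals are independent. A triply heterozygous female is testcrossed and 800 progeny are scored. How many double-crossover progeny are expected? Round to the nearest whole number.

Map distances give recombination frequencies of 0.161 and 0.200 for the two intervals.
With no interference, expected double-crossover frequency = 0.161 × 0.200 = 0.03220.
Expected number = 0.03220 × 800 = 25.76 ≈ 26.

26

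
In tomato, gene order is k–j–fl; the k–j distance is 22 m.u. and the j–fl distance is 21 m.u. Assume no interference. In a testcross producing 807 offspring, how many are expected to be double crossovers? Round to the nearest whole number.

Map distances give recombination frequencies of 0.220 and 0.210 for the two intervals.
With no interference, expected double-crossover frequency = 0.220 × 0.210 = 0.04620.
Expected number = 0.04620 × 807 = 37.28 ≈ 37.

37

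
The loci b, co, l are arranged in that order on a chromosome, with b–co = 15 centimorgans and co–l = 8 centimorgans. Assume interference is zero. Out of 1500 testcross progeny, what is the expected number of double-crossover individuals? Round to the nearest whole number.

18

Map distances give recombination frequencies of 0.150 and 0.080 for the two intervals.
With no interference, expected double-crossover frequency = 0.150 × 0.080 = 0.01200.
Expected number = 0.01200 × 1500 = 18.00 ≈ 18.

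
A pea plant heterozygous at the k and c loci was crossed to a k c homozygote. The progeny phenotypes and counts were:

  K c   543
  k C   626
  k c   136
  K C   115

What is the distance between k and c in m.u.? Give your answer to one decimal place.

17.7 m.u.

The two most frequent classes, K c (543) and k C (626), are the parental types, so the F1 was K c / k C.
The recombinant classes are K C and k c: 115 + 136 = 251.
Recombination frequency = 251/1420 = 0.1768 ≈ 17.7%, i.e. 17.7 m.u.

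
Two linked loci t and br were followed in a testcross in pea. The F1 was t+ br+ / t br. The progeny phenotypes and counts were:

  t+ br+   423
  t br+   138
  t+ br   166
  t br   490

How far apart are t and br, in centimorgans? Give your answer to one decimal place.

The recombinant classes are t+ br and t br+: 166 + 138 = 304.
Recombination frequency = 304/1217 = 0.2498 ≈ 25.0%, i.e. 25.0 centimorgans.

25.0 centimorgans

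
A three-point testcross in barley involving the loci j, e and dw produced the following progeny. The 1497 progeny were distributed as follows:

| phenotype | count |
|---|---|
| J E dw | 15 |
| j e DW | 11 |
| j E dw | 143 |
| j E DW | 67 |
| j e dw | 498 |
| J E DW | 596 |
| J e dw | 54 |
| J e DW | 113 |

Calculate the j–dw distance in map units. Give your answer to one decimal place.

The two most frequent reciprocal classes, j e dw and J E DW, are the parental types, so the F1 was j e dw / J E DW.
The two rarest classes, j e DW and J E dw, are the double crossovers. Comparing them with the parentals, only the dw allele has switched, so dw is the middle locus and the order is j – dw – e.
Crossovers in the j–dw interval produce the single-crossover classes J e dw and j E DW (54 + 67 = 121) plus the double crossovers (26).
RF(j–dw) = (121 + 26) / 1497 = 147/1497 = 0.0982 → 9.8 map units.

9.8 map units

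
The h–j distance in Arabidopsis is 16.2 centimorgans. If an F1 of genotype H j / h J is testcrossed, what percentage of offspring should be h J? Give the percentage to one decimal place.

A map distance of 16.2 centimorgans corresponds to a recombination frequency of 0.162.
The F1 is H j / h J, so h J is a parental gamete class with expected frequency (1 − r)/2 = 0.838/2 = 0.4190.
That is 0.4190 = 41.9% of the progeny.

41.9%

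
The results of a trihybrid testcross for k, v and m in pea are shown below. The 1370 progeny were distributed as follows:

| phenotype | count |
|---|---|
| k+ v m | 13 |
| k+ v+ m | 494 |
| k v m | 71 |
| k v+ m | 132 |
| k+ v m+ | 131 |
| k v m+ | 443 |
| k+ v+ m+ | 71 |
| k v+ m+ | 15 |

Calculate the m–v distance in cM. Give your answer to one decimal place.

12.4 cM

The two most frequent reciprocal classes, k v m+ and k+ v+ m, are the parental types, so the F1 was k v m+ / k+ v+ m.
The two rarest classes, k v+ m+ and k+ v m, are the double crossovers. Comparing them with the parentals, only the v allele has switched, so v is the middle locus and the order is m – v – k.
Crossovers in the m–v interval produce the single-crossover classes k v m and k+ v+ m+ (71 + 71 = 142) plus the double crossovers (28).
RF(m–v) = (142 + 28) / 1370 = 170/1370 = 0.1241 → 12.4 cM.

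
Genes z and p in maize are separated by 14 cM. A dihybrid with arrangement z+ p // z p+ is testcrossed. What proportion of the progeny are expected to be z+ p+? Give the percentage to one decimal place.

A map distance of 14 cM corresponds to a recombination frequency of 0.140.
The F1 is z+ p / z p+, so z+ p+ is a recombinant gamete class with expected frequency r/2 = 0.140/2 = 0.0700.
That is 0.0700 = 7.0% of the progeny.

7.0%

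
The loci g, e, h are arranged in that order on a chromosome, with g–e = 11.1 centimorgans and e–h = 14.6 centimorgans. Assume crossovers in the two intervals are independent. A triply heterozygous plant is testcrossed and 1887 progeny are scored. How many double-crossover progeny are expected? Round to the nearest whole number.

31

Map distances give recombination frequencies of 0.111 and 0.146 for the two intervals.
With no interference, expected double-crossover frequency = 0.111 × 0.146 = 0.01621.
Expected number = 0.01621 × 1887 = 30.58 ≈ 31.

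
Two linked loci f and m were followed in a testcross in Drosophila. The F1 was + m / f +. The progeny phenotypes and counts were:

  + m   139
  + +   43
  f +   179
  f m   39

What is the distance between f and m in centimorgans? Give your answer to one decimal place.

The recombinant classes are + + and f m: 43 + 39 = 82.
Recombination frequency = 82/400 = 0.2050 ≈ 20.5%, i.e. 20.5 centimorgans.

20.5 centimorgans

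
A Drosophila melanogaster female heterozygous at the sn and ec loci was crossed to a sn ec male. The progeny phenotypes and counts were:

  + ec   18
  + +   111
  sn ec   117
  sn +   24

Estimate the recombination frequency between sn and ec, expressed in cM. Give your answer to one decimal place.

15.6 cM

The two most frequent classes, + + (111) and sn ec (117), are the parental types, so the F1 was + + / sn ec.
The recombinant classes are + ec and sn +: 18 + 24 = 42.
Recombination frequency = 42/270 = 0.1556 ≈ 15.6%, i.e. 15.6 cM.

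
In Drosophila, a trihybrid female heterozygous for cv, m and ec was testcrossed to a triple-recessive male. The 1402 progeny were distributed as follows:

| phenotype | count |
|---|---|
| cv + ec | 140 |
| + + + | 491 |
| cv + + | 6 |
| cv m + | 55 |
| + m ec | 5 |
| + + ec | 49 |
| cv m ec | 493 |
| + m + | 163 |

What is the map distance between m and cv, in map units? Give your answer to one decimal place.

22.4 map units

The two most frequent reciprocal classes, cv m ec and + + +, are the parental types, so the F1 was cv m ec / + + +.
The two rarest classes, + m ec and cv + +, are the double crossovers. Comparing them with the parentals, only the cv allele has switched, so cv is the middle locus and the order is ec – cv – m.
Crossovers in the cv–m interval produce the single-crossover classes cv + ec and + m + (140 + 163 = 303) plus the double crossovers (11).
RF(cv–m) = (303 + 11) / 1402 = 314/1402 = 0.2240 → 22.4 map units.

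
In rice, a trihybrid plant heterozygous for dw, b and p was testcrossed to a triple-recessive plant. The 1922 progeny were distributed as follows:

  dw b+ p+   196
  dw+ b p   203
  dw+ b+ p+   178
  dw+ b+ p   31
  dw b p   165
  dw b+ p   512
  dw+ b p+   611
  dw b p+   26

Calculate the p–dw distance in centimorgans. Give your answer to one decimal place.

23.7 centimorgans

The two most frequent reciprocal classes, dw+ b p+ and dw b+ p, are the parental types, so the F1 was dw+ b p+ / dw b+ p.
The two rarest classes, dw b p+ and dw+ b+ p, are the double crossovers. Comparing them with the parentals, only the dw allele has switched, so dw is the middle locus and the order is b – dw – p.
Crossovers in the dw–p interval produce the single-crossover classes dw+ b p and dw b+ p+ (203 + 196 = 399) plus the double crossovers (57).
RF(dw–p) = (399 + 57) / 1922 = 456/1922 = 0.2373 → 23.7 centimorgans.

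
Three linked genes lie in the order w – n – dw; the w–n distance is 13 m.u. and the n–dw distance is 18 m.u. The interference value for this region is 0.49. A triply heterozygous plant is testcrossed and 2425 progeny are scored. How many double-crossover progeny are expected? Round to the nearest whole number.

29

Map distances give recombination frequencies of 0.130 and 0.180 for the two intervals.
With interference 0.49 (so coincidence = 0.51), expected double-crossover frequency = 0.130 × 0.180 × 0.51 = 0.01193.
Expected number = 0.01193 × 2425 = 28.94 ≈ 29.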